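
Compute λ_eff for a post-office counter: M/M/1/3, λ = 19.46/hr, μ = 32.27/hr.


ρ = 0.6030; P_K = (1−ρ)ρ^3/(1−ρ^4) = 0.100319
λ_eff = λ(1 − P_K) = 19.46·(1 − 0.100319) = 19.46·0.899681 = 17.5078 /hr

Final: 17.5078 /hr


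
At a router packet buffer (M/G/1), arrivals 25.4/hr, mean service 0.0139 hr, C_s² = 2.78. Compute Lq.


ρ = λ·E[S] = 25.4·0.0139 = 0.3531
Lq = ρ²(1+C_s²)/(2(1−ρ)) = 0.1247·(1+2.78)/(2·0.6469)
= 0.1247·3.7800/1.2939 = 0.36416

Final: 0.36416


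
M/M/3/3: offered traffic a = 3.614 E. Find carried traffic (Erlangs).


B(3,3.614) = 0.413804 (Erlang-B)
Carried load = a(1 − B) = 3.614·(1 − 0.413804) = 3.614·0.586196 = 2.1185 E

Final: 2.1185 Erlangs


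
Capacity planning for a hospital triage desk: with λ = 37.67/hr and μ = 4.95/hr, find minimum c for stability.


Stability requires cμ > λ ⇔ c > λ/μ.
λ/μ = 37.67/4.95 = 7.6101
Minimum integer c = ⌊7.6101⌋ + 1 = 8
Check: 8·4.95 = 39.60 > 37.67, while 7·4.95 = 34.65 ≤ 37.67

Final: 8 servers


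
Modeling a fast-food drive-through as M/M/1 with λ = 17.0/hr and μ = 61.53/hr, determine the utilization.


ρ = λ/μ = 17.0/61.53 = 0.2763

Final: 0.2763


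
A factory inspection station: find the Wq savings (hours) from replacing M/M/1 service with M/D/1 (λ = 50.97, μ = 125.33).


ρ = 50.97/125.33 = 0.4067
Wq(M/M/1) = ρ/(μ−λ) = 0.4067/74.36 = 0.005469 hr
Wq(M/D/1) = ρ/(2(μ−λ)) = 0.002735 hr
Savings = 0.005469 − 0.002735 = 0.002735 hr

Final: 0.002735 hr


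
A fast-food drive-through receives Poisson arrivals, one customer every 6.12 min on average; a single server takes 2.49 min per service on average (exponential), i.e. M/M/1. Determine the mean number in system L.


λ = 60/6.12 = 9.8039 /hr
μ = 60/2.49 = 24.0964 /hr
ρ = λ/μ = 9.8039/24.0964 = 0.4069
L = ρ/(1−ρ) = 0.4069/0.5931 = 0.6860

Final: 0.6860


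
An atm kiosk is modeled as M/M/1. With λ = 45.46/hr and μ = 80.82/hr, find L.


ρ = λ/μ = 45.46/80.82 = 0.5625
L = ρ/(1−ρ) = 0.5625/(1 − 0.5625) = 0.5625/0.4375 = 1.2856

Final: 1.2856


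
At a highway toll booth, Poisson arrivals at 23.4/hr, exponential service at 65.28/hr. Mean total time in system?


W = 1/(μ−λ) = 1/(65.28 − 23.4) = 1/41.88 = 0.02388 hr

Final: 0.02388 hr


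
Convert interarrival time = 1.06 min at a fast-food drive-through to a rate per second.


λ = 1/(interarrival time) in consistent units.
1 second = 0.0166667 min, so λ = 0.0166667/1.06 = 0.01572 per second

Final: 0.01572 /sec


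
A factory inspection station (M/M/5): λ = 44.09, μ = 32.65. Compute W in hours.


a = 1.3504; ρ = 0.2701; P₀ = 0.258908
Lq = P₀·a^c·ρ/(c!(1−ρ)²) = 0.004911
Wq = Lq/λ = 0.004911/44.09 = 0.0001114 hr
W = Wq + 1/μ = 0.0001114 + 0.03063 = 0.03074 hr

Final: 0.03074 hr


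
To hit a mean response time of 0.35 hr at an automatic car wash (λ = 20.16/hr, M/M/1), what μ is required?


W = 1/(μ−λ) ⇒ μ − λ = 1/W = 1/0.35 = 2.8571
μ = λ + 1/W = 20.16 + 2.8571 = 23.0171 per hr

Final: 23.0171 /hr


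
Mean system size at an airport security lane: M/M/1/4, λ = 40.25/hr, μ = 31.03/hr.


ρ = 40.25/31.03 = 1.2971
L = ρ[1 − (K+1)ρ^K + Kρ^(K+1)] / [(1−ρ)(1−ρ^(K+1))]
Numerator: 1.2971·(1 − 5·2.830978 + 4·3.672151) = 1.989432
Denominator: (-0.2971)·(-2.672151) = 0.793981
L = 1.989432/0.793981 = 2.5056

Final: 2.5056


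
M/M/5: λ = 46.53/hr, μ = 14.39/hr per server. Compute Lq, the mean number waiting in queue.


a = λ/μ = 3.2335; ρ = a/5 = 0.6467
P₀ = 0.035729
Lq = P₀·a^c·ρ / (c!·(1−ρ)²) = 0.035729·353.47711·0.6467/(120·0.12482)
= 0.54528

Final: 0.54528


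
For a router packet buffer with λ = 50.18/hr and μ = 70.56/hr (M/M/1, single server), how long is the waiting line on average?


ρ = 50.18/70.56 = 0.7112
Lq = ρ²/(1−ρ) = 0.5058/0.2888 = 1.7511

Final: 1.7511


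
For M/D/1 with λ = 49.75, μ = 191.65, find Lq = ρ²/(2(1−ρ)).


ρ = 49.75/191.65 = 0.2596
M/D/1: Lq = ρ²/(2(1−ρ)) = 0.06739/(2·0.7404) = 0.04551

Final: 0.04551


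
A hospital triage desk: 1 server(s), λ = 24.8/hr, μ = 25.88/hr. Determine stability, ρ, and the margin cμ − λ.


Total capacity cμ = 1·25.88 = 25.88/hr
ρ = λ/(cμ) = 24.8/25.88 = 0.9583
Stable ⇔ ρ < 1: YES
Spare capacity = cμ − λ = 25.88 − 24.8 = 1.08/hr

Final: ρ = 0.9583; stable; margin = 1.08/hr


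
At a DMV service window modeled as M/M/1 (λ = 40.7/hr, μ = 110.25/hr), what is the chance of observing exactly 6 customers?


ρ = 40.7/110.25 = 0.3692
P_n = (1−ρ)·ρ^n = (1 − 0.3692)·0.3692^6 = 0.6308·0.002531 = 0.001597

Final: 0.001597


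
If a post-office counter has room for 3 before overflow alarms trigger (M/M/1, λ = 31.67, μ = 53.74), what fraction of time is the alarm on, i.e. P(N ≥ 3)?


ρ = 31.67/53.74 = 0.5893
P(N ≥ n) = ρ^n = 0.5893^3 = 0.204669

Final: 0.204669


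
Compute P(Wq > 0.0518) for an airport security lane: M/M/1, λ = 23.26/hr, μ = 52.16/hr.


ρ = 23.26/52.16 = 0.4459
P(Wq > t) = ρ·e^{−(μ−λ)t} = 0.4459·e^{−1.4970}
= 0.4459·0.223796 = 0.099799

Final: 0.099799


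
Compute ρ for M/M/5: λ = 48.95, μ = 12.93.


ρ = λ/(cμ) = 48.95/(5·12.93) = 48.95/64.65 = 0.7572

Final: 0.7572


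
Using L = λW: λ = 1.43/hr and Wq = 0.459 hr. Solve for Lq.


Lq = λWq = 1.43·0.459 = 0.6564

Final: 0.6564


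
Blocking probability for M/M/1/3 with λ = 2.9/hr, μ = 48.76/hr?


ρ = λ/μ = 2.9/48.76 = 0.05947
P_K = (1−ρ)ρ^K/(1−ρ^(K+1)) = (0.9405·0.0002104)/(1 − 0.00001251)
= 0.0001979/0.999987 = 0.0001979

Final: 0.0001979


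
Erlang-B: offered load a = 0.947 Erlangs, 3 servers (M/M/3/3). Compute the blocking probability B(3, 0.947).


B(c,a) = (a^c/c!) / Σ_{k=0}^{c} a^k/k!
a^3/3! = 0.141546
Σ terms (k=0..3): 1.00000 + 0.94700 + 0.44840 + 0.14155 = 2.536951
B = 0.141546/2.536951 = 0.055794

Final: 0.055794


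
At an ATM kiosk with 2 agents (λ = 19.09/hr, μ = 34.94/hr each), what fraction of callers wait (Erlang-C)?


a = λ/μ = 0.5464; ρ = a/2 = 0.2732
P₀ = 0.570867 (from M/M/c formula)
C(c,a) = [a^c/(c!(1−ρ))]·P₀ = [0.29851/(2·0.7268)]·0.570867
= 0.20536·0.570867 = 0.117232

Final: 0.117232


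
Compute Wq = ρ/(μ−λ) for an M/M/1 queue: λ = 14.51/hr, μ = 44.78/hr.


ρ = 14.51/44.78 = 0.3240
Wq = ρ/(μ−λ) = 0.3240/(44.78 − 14.51) = 0.3240/30.27 = 0.01070 hr

Final: 0.01070 hr


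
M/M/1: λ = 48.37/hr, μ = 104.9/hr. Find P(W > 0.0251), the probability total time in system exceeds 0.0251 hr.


W ~ Exponential(μ−λ) for M/M/1.
μ − λ = 104.9 − 48.37 = 56.5300
P(W > t) = e^{−(μ−λ)t} = e^{−1.4189} = 0.241979

Final: 0.241979


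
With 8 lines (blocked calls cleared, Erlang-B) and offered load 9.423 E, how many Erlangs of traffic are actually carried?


B(8,9.423) = 0.310526 (Erlang-B)
Carried load = a(1 − B) = 9.423·(1 − 0.310526) = 9.423·0.689474 = 6.4969 E

Final: 6.4969 Erlangs


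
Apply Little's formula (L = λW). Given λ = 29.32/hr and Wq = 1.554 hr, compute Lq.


Lq = λWq = 29.32·1.554 = 45.5633

Final: 45.5633


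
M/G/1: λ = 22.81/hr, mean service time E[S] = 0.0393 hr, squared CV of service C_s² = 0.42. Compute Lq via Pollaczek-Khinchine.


ρ = λ·E[S] = 22.81·0.0393 = 0.8964
Lq = ρ²(1+C_s²)/(2(1−ρ)) = 0.8036·(1+0.42)/(2·0.1036)
= 0.8036·1.4200/0.2071 = 5.50900

Final: 5.50900


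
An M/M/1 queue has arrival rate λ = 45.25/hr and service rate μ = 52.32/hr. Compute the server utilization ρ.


ρ = λ/μ = 45.25/52.32 = 0.8649

Final: 0.8649


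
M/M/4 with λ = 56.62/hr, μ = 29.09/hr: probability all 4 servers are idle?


a = λ/μ = 56.62/29.09 = 1.9464; ρ = a/c = 0.4866
Σ_{k=0}^{3} a^k/k! (terms k=0..3) = 1.00000 + 1.94637 + 1.89418 + 1.22893 = 6.06949
Tail: a^4/(4!(1−ρ)) = 14.35174/(24·0.5134) = 1.16475
P₀ = 1/(6.06949 + 1.16475) = 1/7.23424 = 0.138232

Final: 0.138232


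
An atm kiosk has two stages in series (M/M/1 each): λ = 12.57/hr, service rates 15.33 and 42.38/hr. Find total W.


Each node sees arrival rate λ = 12.57/hr (tandem ⇒ throughput preserved).
W₁ = 1/(μ₁−λ) = 1/(15.33−12.57) = 0.36232 hr
W₂ = 1/(μ₂−λ) = 1/(42.38−12.57) = 0.03355 hr
W_total = W₁ + W₂ = 0.36232 + 0.03355 = 0.39586 hr

Final: 0.39586 hr


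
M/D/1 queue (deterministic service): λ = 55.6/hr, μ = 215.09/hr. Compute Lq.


ρ = 55.6/215.09 = 0.2585
M/D/1: Lq = ρ²/(2(1−ρ)) = 0.06682/(2·0.7415) = 0.04506

Final: 0.04506


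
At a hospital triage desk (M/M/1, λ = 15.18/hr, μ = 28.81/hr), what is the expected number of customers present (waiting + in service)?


ρ = λ/μ = 15.18/28.81 = 0.5269
L = ρ/(1−ρ) = 0.5269/(1 − 0.5269) = 0.5269/0.4731 = 1.1137

Final: 1.1137


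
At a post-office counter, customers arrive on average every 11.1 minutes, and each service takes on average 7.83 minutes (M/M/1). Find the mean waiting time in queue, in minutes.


λ = 60/11.1 = 5.4054 /hr
μ = 60/7.83 = 7.6628 /hr
ρ = λ/μ = 5.4054/7.6628 = 0.7054
Wq = ρ/(μ−λ) = 0.7054/(7.6628−5.4054) = 0.31248 hr
In minutes: 0.31248·60 = 18.749 min

Final: 18.749 min


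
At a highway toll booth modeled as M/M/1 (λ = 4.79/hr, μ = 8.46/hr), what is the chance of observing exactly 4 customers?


ρ = 4.79/8.46 = 0.5662
P_n = (1−ρ)·ρ^n = (1 − 0.5662)·0.5662^4 = 0.4338·0.102769 = 0.044582

Final: 0.044582


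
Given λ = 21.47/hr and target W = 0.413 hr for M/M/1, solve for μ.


W = 1/(μ−λ) ⇒ μ − λ = 1/W = 1/0.413 = 2.4213
μ = λ + 1/W = 21.47 + 2.4213 = 23.8913 per hr

Final: 23.8913 /hr


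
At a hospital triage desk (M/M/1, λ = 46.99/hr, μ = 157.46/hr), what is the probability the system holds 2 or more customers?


ρ = 46.99/157.46 = 0.2984
P(N ≥ n) = ρ^n = 0.2984^2 = 0.089057

Final: 0.089057


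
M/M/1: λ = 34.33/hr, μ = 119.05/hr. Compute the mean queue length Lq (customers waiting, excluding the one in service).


ρ = 34.33/119.05 = 0.2884
Lq = ρ²/(1−ρ) = 0.08316/0.7116 = 0.1169

Final: 0.1169


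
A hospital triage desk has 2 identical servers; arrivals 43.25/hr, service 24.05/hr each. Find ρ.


ρ = λ/(cμ) = 43.25/(2·24.05) = 43.25/48.10 = 0.8992

Final: 0.8992


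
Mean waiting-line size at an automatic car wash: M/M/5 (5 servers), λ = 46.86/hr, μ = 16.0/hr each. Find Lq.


a = λ/μ = 2.9287; ρ = a/5 = 0.5857
P₀ = 0.050493
Lq = P₀·a^c·ρ / (c!·(1−ρ)²) = 0.050493·215.48225·0.5857/(120·0.17160)
= 0.30949

Final: 0.30949


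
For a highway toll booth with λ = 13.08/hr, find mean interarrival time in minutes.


Mean interarrival time = 1/λ = 1/13.08 hour = 0.07645 hour
In minutes: 0.07645 × 60 = 4.5872 min

Final: 4.5872 min


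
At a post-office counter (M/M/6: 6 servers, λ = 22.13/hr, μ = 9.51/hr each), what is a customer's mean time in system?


a = 2.3270; ρ = 0.3878; P₀ = 0.097226
Lq = P₀·a^c·ρ/(c!(1−ρ)²) = 0.02219
Wq = Lq/λ = 0.02219/22.13 = 0.001003 hr
W = Wq + 1/μ = 0.001003 + 0.10515 = 0.10616 hr

Final: 0.10616 hr


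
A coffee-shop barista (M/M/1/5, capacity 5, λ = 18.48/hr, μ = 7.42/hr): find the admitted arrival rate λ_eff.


ρ = 2.4906; P_K = (1−ρ)ρ^5/(1−ρ^6) = 0.601003
λ_eff = λ(1 − P_K) = 18.48·(1 − 0.601003) = 18.48·0.398997 = 7.3735 /hr

Final: 7.3735 /hr


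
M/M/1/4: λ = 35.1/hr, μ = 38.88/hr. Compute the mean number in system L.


ρ = 35.1/38.88 = 0.9028
L = ρ[1 − (K+1)ρ^K + Kρ^(K+1)] / [(1−ρ)(1−ρ^(K+1))]
Numerator: 0.9028·(1 − 5·0.664238 + 4·0.599659) = 0.069918
Denominator: (0.09722)·(0.400341) = 0.038922
L = 0.069918/0.038922 = 1.7964

Final: 1.7964


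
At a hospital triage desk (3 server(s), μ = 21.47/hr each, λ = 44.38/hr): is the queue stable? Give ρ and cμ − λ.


Total capacity cμ = 3·21.47 = 64.41/hr
ρ = λ/(cμ) = 44.38/64.41 = 0.6890
Stable ⇔ ρ < 1: YES
Spare capacity = cμ − λ = 64.41 − 44.38 = 20.03/hr

Final: ρ = 0.6890; stable; margin = 20.03/hr


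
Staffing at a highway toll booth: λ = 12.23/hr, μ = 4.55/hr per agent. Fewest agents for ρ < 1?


Stability requires cμ > λ ⇔ c > λ/μ.
λ/μ = 12.23/4.55 = 2.6879
Minimum integer c = ⌊2.6879⌋ + 1 = 3
Check: 3·4.55 = 13.65 > 12.23, while 2·4.55 = 9.10 ≤ 12.23

Final: 3 servers


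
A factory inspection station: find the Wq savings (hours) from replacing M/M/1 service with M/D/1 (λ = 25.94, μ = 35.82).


ρ = 25.94/35.82 = 0.7242
Wq(M/M/1) = ρ/(μ−λ) = 0.7242/9.88 = 0.07330 hr
Wq(M/D/1) = ρ/(2(μ−λ)) = 0.03665 hr
Savings = 0.07330 − 0.03665 = 0.03665 hr

Final: 0.03665 hr


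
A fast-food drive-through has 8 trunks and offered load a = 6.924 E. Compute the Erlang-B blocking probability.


B(c,a) = (a^c/c!) / Σ_{k=0}^{c} a^k/k!
a^8/8! = 131.019504
Σ terms (k=0..8): 1.00000 + 6.92400 + 23.97089 + 55.32481 + 95.76725 + 132.61848 + 153.04173 + 151.38013 + 131.01950 = 751.046787
B = 131.019504/751.046787 = 0.174449

Final: 0.174449


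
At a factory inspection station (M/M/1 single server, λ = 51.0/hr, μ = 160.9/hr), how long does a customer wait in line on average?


ρ = 51.0/160.9 = 0.3170
Wq = ρ/(μ−λ) = 0.3170/(160.9 − 51.0) = 0.3170/109.90 = 0.002884 hr

Final: 0.002884 hr


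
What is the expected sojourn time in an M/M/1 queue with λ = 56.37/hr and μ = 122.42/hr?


W = 1/(μ−λ) = 1/(122.42 − 56.37) = 1/66.05 = 0.01514 hr

Final: 0.01514 hr


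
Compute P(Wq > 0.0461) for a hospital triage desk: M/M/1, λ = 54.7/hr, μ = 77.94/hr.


ρ = 54.7/77.94 = 0.7018
P(Wq > t) = ρ·e^{−(μ−λ)t} = 0.7018·e^{−1.0714}
= 0.7018·0.342541 = 0.240403

Final: 0.240403


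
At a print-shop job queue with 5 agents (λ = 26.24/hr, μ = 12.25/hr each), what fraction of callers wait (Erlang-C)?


a = λ/μ = 2.1420; ρ = a/5 = 0.4284
P₀ = 0.116158 (from M/M/c formula)
C(c,a) = [a^c/(c!(1−ρ))]·P₀ = [45.09607/(120·0.5716)]·0.116158
= 0.65746·0.116158 = 0.076370

Final: 0.076370


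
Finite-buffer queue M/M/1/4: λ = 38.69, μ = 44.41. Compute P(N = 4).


ρ = λ/μ = 38.69/44.41 = 0.8712
P_K = (1−ρ)ρ^K/(1−ρ^(K+1)) = (0.1288·0.576065)/(1 − 0.501868)
= 0.074197/0.498132 = 0.148951

Final: 0.148951


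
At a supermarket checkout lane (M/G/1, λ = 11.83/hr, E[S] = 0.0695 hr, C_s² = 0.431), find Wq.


ρ = λ·E[S] = 11.83·0.0695 = 0.8222
E[S²] = E[S]²(1+C_s²) = 0.0695²·(1+0.431) = 0.006912
Wq = λ·E[S²]/(2(1−ρ)) = 11.83·0.006912/(2·0.1778) = 0.22993 hr

Final: 0.22993 hr


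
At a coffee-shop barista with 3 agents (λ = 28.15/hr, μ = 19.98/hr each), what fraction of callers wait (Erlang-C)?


a = λ/μ = 1.4089; ρ = a/3 = 0.4696
P₀ = 0.233629 (from M/M/c formula)
C(c,a) = [a^c/(c!(1−ρ))]·P₀ = [2.79672/(6·0.5304)]·0.233629
= 0.87887·0.233629 = 0.205329

Final: 0.205329


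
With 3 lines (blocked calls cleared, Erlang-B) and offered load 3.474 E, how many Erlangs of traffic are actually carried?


B(3,3.474) = 0.399390 (Erlang-B)
Carried load = a(1 − B) = 3.474·(1 − 0.399390) = 3.474·0.600610 = 2.0865 E

Final: 2.0865 Erlangs


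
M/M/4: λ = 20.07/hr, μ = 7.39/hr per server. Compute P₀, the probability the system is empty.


a = λ/μ = 20.07/7.39 = 2.7158; ρ = a/c = 0.6790
Σ_{k=0}^{3} a^k/k! (terms k=0..3) = 1.00000 + 2.71583 + 3.68787 + 3.33855 = 10.74225
Tail: a^4/(4!(1−ρ)) = 54.40161/(24·0.3210) = 7.06055
P₀ = 1/(10.74225 + 7.06055) = 1/17.80280 = 0.056171

Final: 0.056171


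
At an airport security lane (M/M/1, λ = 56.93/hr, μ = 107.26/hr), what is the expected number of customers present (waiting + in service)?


ρ = λ/μ = 56.93/107.26 = 0.5308
L = ρ/(1−ρ) = 0.5308/(1 − 0.5308) = 0.5308/0.4692 = 1.1311

Final: 1.1311


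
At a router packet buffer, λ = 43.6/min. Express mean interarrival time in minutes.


Mean interarrival time = 1/λ = 1/43.6 minute = 0.02294 minute
In minutes: 0.02294 × 1 = 0.02294 min

Final: 0.02294 min


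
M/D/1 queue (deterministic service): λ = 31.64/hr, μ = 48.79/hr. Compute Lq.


ρ = 31.64/48.79 = 0.6485
M/D/1: Lq = ρ²/(2(1−ρ)) = 0.4205/(2·0.3515) = 0.59820

Final: 0.59820


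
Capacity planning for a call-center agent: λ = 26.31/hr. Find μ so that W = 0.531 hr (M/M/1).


W = 1/(μ−λ) ⇒ μ − λ = 1/W = 1/0.531 = 1.8832
μ = λ + 1/W = 26.31 + 1.8832 = 28.1932 per hr

Final: 28.1932 /hr


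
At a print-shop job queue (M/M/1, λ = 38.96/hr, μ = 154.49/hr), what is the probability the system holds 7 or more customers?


ρ = 38.96/154.49 = 0.2522
P(N ≥ n) = ρ^n = 0.2522^7 = 0.00006487

Final: 0.00006487


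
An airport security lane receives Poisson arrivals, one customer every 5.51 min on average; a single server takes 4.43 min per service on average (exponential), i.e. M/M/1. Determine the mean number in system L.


λ = 60/5.51 = 10.8893 /hr
μ = 60/4.43 = 13.5440 /hr
ρ = λ/μ = 10.8893/13.5440 = 0.8040
L = ρ/(1−ρ) = 0.8040/0.1960 = 4.1019

Final: 4.1019


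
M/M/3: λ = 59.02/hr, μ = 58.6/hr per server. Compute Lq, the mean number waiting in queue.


a = λ/μ = 1.0072; ρ = a/3 = 0.3357
P₀ = 0.360921
Lq = P₀·a^c·ρ / (c!·(1−ρ)²) = 0.360921·1.02166·0.3357/(6·0.44126)
= 0.04676

Final: 0.04676


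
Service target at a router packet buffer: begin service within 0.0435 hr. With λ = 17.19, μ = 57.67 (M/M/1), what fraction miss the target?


ρ = 17.19/57.67 = 0.2981
P(Wq > t) = ρ·e^{−(μ−λ)t} = 0.2981·e^{−1.7609}
= 0.2981·0.171894 = 0.051237

Final: 0.051237


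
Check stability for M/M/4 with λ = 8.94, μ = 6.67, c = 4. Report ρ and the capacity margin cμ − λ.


Total capacity cμ = 4·6.67 = 26.68/hr
ρ = λ/(cμ) = 8.94/26.68 = 0.3351
Stable ⇔ ρ < 1: YES
Spare capacity = cμ − λ = 26.68 − 8.94 = 17.74/hr

Final: ρ = 0.3351; stable; margin = 17.74/hr


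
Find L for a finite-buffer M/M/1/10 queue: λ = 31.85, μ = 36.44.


ρ = 31.85/36.44 = 0.8740
L = ρ[1 − (K+1)ρ^K + Kρ^(K+1)] / [(1−ρ)(1−ρ^(K+1))]
Numerator: 0.8740·(1 − 11·0.260202 + 10·0.227427) = 0.360145
Denominator: (0.1260)·(0.772573) = 0.097314
L = 0.360145/0.097314 = 3.7009

Final: 3.7009


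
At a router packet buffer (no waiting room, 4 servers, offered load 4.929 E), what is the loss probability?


B(c,a) = (a^c/c!) / Σ_{k=0}^{c} a^k/k!
a^4/4! = 24.593709
Σ terms (k=0..4): 1.00000 + 4.92900 + 12.14752 + 19.95838 + 24.59371 = 62.628606
B = 24.593709/62.628606 = 0.392691

Final: 0.392691


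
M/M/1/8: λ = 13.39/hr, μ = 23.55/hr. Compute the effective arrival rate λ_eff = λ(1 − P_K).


ρ = 0.5686; P_K = (1−ρ)ρ^8/(1−ρ^9) = 0.004742
λ_eff = λ(1 − P_K) = 13.39·(1 − 0.004742) = 13.39·0.995258 = 13.3265 /hr

Final: 13.3265 /hr


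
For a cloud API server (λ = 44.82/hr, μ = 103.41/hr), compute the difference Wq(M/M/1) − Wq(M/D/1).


ρ = 44.82/103.41 = 0.4334
Wq(M/M/1) = ρ/(μ−λ) = 0.4334/58.59 = 0.007398 hr
Wq(M/D/1) = ρ/(2(μ−λ)) = 0.003699 hr
Savings = 0.007398 − 0.003699 = 0.003699 hr

Final: 0.003699 hr


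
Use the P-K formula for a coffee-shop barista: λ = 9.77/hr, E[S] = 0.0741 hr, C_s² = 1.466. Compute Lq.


ρ = λ·E[S] = 9.77·0.0741 = 0.7240
Lq = ρ²(1+C_s²)/(2(1−ρ)) = 0.5241·(1+1.466)/(2·0.2760)
= 0.5241·2.4660/0.5521 = 2.34106

Final: 2.34106


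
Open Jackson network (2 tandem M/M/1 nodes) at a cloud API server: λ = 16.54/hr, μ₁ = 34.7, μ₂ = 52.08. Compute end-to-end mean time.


Each node sees arrival rate λ = 16.54/hr (tandem ⇒ throughput preserved).
W₁ = 1/(μ₁−λ) = 1/(34.7−16.54) = 0.05507 hr
W₂ = 1/(μ₂−λ) = 1/(52.08−16.54) = 0.02814 hr
W_total = W₁ + W₂ = 0.05507 + 0.02814 = 0.08320 hr

Final: 0.08320 hr


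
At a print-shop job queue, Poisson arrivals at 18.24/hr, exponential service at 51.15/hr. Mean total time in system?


W = 1/(μ−λ) = 1/(51.15 − 18.24) = 1/32.91 = 0.03039 hr

Final: 0.03039 hr


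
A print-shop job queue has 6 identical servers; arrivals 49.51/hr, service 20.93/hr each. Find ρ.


ρ = λ/(cμ) = 49.51/(6·20.93) = 49.51/125.58 = 0.3943

Final: 0.3943


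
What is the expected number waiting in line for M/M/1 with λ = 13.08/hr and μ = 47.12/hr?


ρ = 13.08/47.12 = 0.2776
Lq = ρ²/(1−ρ) = 0.07706/0.7224 = 0.1067

Final: 0.1067


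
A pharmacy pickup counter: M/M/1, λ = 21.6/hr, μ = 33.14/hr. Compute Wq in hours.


ρ = 21.6/33.14 = 0.6518
Wq = ρ/(μ−λ) = 0.6518/(33.14 − 21.6) = 0.6518/11.54 = 0.05648 hr

Final: 0.05648 hr


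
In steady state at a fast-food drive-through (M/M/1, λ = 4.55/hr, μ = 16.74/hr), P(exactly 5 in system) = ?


ρ = 4.55/16.74 = 0.2718
P_n = (1−ρ)·ρ^n = (1 − 0.2718)·0.2718^5 = 0.7282·0.001483 = 0.001080

Final: 0.001080


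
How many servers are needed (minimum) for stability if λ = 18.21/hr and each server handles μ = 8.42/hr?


Stability requires cμ > λ ⇔ c > λ/μ.
λ/μ = 18.21/8.42 = 2.1627
Minimum integer c = ⌊2.1627⌋ + 1 = 3
Check: 3·8.42 = 25.26 > 18.21, while 2·8.42 = 16.84 ≤ 18.21

Final: 3 servers


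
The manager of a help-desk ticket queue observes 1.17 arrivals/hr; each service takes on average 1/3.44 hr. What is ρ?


ρ = λ/μ = 1.17/3.44 = 0.3401

Final: 0.3401


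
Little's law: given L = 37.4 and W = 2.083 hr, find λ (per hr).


λ = L/W = 37.4/2.083 = 17.9549 /hr

Final: 17.9549 /hr


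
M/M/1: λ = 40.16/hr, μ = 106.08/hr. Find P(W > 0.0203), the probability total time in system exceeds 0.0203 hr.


W ~ Exponential(μ−λ) for M/M/1.
μ − λ = 106.08 − 40.16 = 65.9200
P(W > t) = e^{−(μ−λ)t} = e^{−1.3382} = 0.262324

Final: 0.262324


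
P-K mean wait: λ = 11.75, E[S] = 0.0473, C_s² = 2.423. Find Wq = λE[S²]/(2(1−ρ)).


ρ = λ·E[S] = 11.75·0.0473 = 0.5558
E[S²] = E[S]²(1+C_s²) = 0.0473²·(1+2.423) = 0.007658
Wq = λ·E[S²]/(2(1−ρ)) = 11.75·0.007658/(2·0.4442) = 0.10128 hr

Final: 0.10128 hr


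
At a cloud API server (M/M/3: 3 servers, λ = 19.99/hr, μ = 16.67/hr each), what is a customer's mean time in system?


a = 1.1992; ρ = 0.3997; P₀ = 0.294384
Lq = P₀·a^c·ρ/(c!(1−ρ)²) = 0.09385
Wq = Lq/λ = 0.09385/19.99 = 0.004695 hr
W = Wq + 1/μ = 0.004695 + 0.05999 = 0.06468 hr

Final: 0.06468 hr


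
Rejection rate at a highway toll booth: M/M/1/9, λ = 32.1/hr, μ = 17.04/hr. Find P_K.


ρ = λ/μ = 32.1/17.04 = 1.8838
P_K = (1−ρ)ρ^K/(1−ρ^(K+1)) = (-0.8838·298.757611)/(1 − 562.800429)
= -264.042818/-561.800429 = 0.469994

Final: 0.469994


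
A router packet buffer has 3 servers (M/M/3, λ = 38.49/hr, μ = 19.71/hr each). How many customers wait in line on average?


a = λ/μ = 1.9528; ρ = a/3 = 0.6509
P₀ = 0.118831
Lq = P₀·a^c·ρ / (c!·(1−ρ)²) = 0.118831·7.44704·0.6509/(6·0.12184)
= 0.78795

Final: 0.78795


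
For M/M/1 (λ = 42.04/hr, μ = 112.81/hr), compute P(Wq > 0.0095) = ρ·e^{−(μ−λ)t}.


ρ = 42.04/112.81 = 0.3727
P(Wq > t) = ρ·e^{−(μ−λ)t} = 0.3727·e^{−0.6723}
= 0.3727·0.510525 = 0.190253

Final: 0.190253


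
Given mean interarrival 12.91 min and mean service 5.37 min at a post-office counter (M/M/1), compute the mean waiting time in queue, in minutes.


λ = 60/12.91 = 4.6476 /hr
μ = 60/5.37 = 11.1732 /hr
ρ = λ/μ = 4.6476/11.1732 = 0.4160
Wq = ρ/(μ−λ) = 0.4160/(11.1732−4.6476) = 0.06374 hr
In minutes: 0.06374·60 = 3.825 min

Final: 3.825 min


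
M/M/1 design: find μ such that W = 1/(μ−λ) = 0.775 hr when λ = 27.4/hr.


W = 1/(μ−λ) ⇒ μ − λ = 1/W = 1/0.775 = 1.2903
μ = λ + 1/W = 27.4 + 1.2903 = 28.6903 per hr

Final: 28.6903 /hr


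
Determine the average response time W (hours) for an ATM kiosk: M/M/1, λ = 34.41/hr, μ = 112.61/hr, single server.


W = 1/(μ−λ) = 1/(112.61 − 34.41) = 1/78.20 = 0.01279 hr

Final: 0.01279 hr


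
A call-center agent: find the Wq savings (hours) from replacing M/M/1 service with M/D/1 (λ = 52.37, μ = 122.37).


ρ = 52.37/122.37 = 0.4280
Wq(M/M/1) = ρ/(μ−λ) = 0.4280/70.00 = 0.006114 hr
Wq(M/D/1) = ρ/(2(μ−λ)) = 0.003057 hr
Savings = 0.006114 − 0.003057 = 0.003057 hr

Final: 0.003057 hr


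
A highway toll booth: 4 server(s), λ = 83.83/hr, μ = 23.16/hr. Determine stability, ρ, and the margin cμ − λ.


Total capacity cμ = 4·23.16 = 92.64/hr
ρ = λ/(cμ) = 83.83/92.64 = 0.9049
Stable ⇔ ρ < 1: YES
Spare capacity = cμ − λ = 92.64 − 83.83 = 8.81/hr

Final: ρ = 0.9049; stable; margin = 8.81/hr


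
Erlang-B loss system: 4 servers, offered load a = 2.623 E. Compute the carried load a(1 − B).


B(4,2.623) = 0.163773 (Erlang-B)
Carried load = a(1 − B) = 2.623·(1 − 0.163773) = 2.623·0.836227 = 2.1934 E

Final: 2.1934 Erlangs


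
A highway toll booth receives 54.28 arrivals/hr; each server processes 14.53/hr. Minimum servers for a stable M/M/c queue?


Stability requires cμ > λ ⇔ c > λ/μ.
λ/μ = 54.28/14.53 = 3.7357
Minimum integer c = ⌊3.7357⌋ + 1 = 4
Check: 4·14.53 = 58.12 > 54.28, while 3·14.53 = 43.59 ≤ 54.28

Final: 4 servers


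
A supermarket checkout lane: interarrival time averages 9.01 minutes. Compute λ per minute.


λ = 1/(interarrival time) in consistent units.
1 minute = 1 min, so λ = 1/9.01 = 0.1110 per minute

Final: 0.1110 /min


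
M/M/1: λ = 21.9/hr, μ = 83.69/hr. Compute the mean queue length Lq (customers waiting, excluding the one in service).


ρ = 21.9/83.69 = 0.2617
Lq = ρ²/(1−ρ) = 0.06848/0.7383 = 0.09275

Final: 0.09275


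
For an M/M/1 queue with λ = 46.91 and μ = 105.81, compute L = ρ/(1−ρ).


ρ = λ/μ = 46.91/105.81 = 0.4433
L = ρ/(1−ρ) = 0.4433/(1 − 0.4433) = 0.4433/0.5567 = 0.7964

Final: 0.7964


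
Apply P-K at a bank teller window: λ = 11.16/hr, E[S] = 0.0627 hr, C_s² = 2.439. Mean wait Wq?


ρ = λ·E[S] = 11.16·0.0627 = 0.6997
E[S²] = E[S]²(1+C_s²) = 0.0627²·(1+2.439) = 0.013520
Wq = λ·E[S²]/(2(1−ρ)) = 11.16·0.013520/(2·0.3003) = 0.25124 hr

Final: 0.25124 hr


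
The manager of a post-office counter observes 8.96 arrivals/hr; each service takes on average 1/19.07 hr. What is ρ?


ρ = λ/μ = 8.96/19.07 = 0.4698

Final: 0.4698


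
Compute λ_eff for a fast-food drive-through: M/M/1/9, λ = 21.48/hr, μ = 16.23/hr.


ρ = 1.3235; P_K = (1−ρ)ρ^9/(1−ρ^10) = 0.260195
λ_eff = λ(1 − P_K) = 21.48·(1 − 0.260195) = 21.48·0.739805 = 15.8910 /hr

Final: 15.8910 /hr


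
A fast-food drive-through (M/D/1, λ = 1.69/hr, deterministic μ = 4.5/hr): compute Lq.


ρ = 1.69/4.5 = 0.3756
M/D/1: Lq = ρ²/(2(1−ρ)) = 0.1410/(2·0.6244) = 0.11293

Final: 0.11293


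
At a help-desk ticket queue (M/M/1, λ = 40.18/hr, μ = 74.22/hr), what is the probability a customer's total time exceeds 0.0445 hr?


W ~ Exponential(μ−λ) for M/M/1.
μ − λ = 74.22 − 40.18 = 34.0400
P(W > t) = e^{−(μ−λ)t} = e^{−1.5148} = 0.219857

Final: 0.219857


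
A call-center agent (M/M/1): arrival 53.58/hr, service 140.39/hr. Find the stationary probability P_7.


ρ = 53.58/140.39 = 0.3817
P_n = (1−ρ)·ρ^n = (1 − 0.3817)·0.3817^7 = 0.6183·0.001179 = 0.0007293

Final: 0.0007293


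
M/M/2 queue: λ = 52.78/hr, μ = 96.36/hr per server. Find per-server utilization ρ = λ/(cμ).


ρ = λ/(cμ) = 52.78/(2·96.36) = 52.78/192.72 = 0.2739

Final: 0.2739


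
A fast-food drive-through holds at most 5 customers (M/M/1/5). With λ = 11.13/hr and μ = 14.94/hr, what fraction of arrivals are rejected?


ρ = λ/μ = 11.13/14.94 = 0.7450
P_K = (1−ρ)ρ^K/(1−ρ^(K+1)) = (0.2550·0.229468)/(1 − 0.170949)
= 0.058519/0.829051 = 0.070586

Final: 0.070586


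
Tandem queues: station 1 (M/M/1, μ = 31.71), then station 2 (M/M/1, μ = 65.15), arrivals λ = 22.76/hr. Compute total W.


Each node sees arrival rate λ = 22.76/hr (tandem ⇒ throughput preserved).
W₁ = 1/(μ₁−λ) = 1/(31.71−22.76) = 0.11173 hr
W₂ = 1/(μ₂−λ) = 1/(65.15−22.76) = 0.02359 hr
W_total = W₁ + W₂ = 0.11173 + 0.02359 = 0.13532 hr

Final: 0.13532 hr


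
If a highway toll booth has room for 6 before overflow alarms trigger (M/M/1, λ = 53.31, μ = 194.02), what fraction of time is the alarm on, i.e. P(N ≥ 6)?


ρ = 53.31/194.02 = 0.2748
P(N ≥ n) = ρ^n = 0.2748^6 = 0.0004303

Final: 0.0004303


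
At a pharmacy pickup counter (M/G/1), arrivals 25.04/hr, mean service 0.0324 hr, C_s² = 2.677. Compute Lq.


ρ = λ·E[S] = 25.04·0.0324 = 0.8113
Lq = ρ²(1+C_s²)/(2(1−ρ)) = 0.6582·(1+2.677)/(2·0.1887)
= 0.6582·3.6770/0.3774 = 6.41270

Final: 6.41270


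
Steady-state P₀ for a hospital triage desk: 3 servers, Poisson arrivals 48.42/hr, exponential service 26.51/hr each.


a = λ/μ = 48.42/26.51 = 1.8265; ρ = a/c = 0.6088
Σ_{k=0}^{2} a^k/k! (terms k=0..2) = 1.00000 + 1.82648 + 1.66802 = 4.49450
Tail: a^3/(3!(1−ρ)) = 6.09320/(6·0.3912) = 2.59612
P₀ = 1/(4.49450 + 2.59612) = 1/7.09062 = 0.141031

Final: 0.141031


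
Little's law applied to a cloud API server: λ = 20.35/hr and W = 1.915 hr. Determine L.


L = λW = 20.35·1.915 = 38.9703

Final: 38.9703


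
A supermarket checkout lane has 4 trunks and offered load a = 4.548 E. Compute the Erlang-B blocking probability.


B(c,a) = (a^c/c!) / Σ_{k=0}^{c} a^k/k!
a^4/4! = 17.826685
Σ terms (k=0..4): 1.00000 + 4.54800 + 10.34215 + 15.67870 + 17.82668 = 49.395539
B = 17.826685/49.395539 = 0.360897

Final: 0.360897


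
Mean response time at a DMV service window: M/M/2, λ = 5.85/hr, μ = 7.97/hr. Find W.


a = 0.7340; ρ = 0.3670; P₀ = 0.463056
Lq = P₀·a^c·ρ/(c!(1−ρ)²) = 0.11425
Wq = Lq/λ = 0.11425/5.85 = 0.01953 hr
W = Wq + 1/μ = 0.01953 + 0.12547 = 0.14500 hr

Final: 0.14500 hr


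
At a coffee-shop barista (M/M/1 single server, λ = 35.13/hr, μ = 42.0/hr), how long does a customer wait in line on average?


ρ = 35.13/42.0 = 0.8364
Wq = ρ/(μ−λ) = 0.8364/(42.0 − 35.13) = 0.8364/6.87 = 0.1218 hr

Final: 0.1218 hr


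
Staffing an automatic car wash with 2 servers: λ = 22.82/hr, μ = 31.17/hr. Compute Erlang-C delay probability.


a = λ/μ = 0.7321; ρ = a/2 = 0.3661
P₀ = 0.464068 (from M/M/c formula)
C(c,a) = [a^c/(c!(1−ρ))]·P₀ = [0.53599/(2·0.6339)]·0.464068
= 0.42274·0.464068 = 0.196182

Final: 0.196182


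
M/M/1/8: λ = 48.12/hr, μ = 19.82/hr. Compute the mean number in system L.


ρ = 48.12/19.82 = 2.4279
L = ρ[1 − (K+1)ρ^K + Kρ^(K+1)] / [(1−ρ)(1−ρ^(K+1))]
Numerator: 2.4279·(1 − 9·1207.190331 + 8·2930.877836) = 30550.396738
Denominator: (-1.4279)·(-2929.877836) = 4183.427990
L = 30550.396738/4183.427990 = 7.3027

Final: 7.3027


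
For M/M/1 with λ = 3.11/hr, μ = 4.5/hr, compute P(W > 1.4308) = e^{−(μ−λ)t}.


W ~ Exponential(μ−λ) for M/M/1.
μ − λ = 4.5 − 3.11 = 1.3900
P(W > t) = e^{−(μ−λ)t} = e^{−1.9888} = 0.136858

Final: 0.136858


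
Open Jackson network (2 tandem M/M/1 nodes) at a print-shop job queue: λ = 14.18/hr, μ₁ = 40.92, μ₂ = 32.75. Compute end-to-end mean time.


Each node sees arrival rate λ = 14.18/hr (tandem ⇒ throughput preserved).
W₁ = 1/(μ₁−λ) = 1/(40.92−14.18) = 0.03740 hr
W₂ = 1/(μ₂−λ) = 1/(32.75−14.18) = 0.05385 hr
W_total = W₁ + W₂ = 0.03740 + 0.05385 = 0.09125 hr

Final: 0.09125 hr


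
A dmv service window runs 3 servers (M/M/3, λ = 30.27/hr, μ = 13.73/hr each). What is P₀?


a = λ/μ = 30.27/13.73 = 2.2047; ρ = a/c = 0.7349
Σ_{k=0}^{2} a^k/k! (terms k=0..2) = 1.00000 + 2.20466 + 2.43027 = 5.63493
Tail: a^3/(3!(1−ρ)) = 10.71583/(6·0.2651) = 6.73664
P₀ = 1/(5.63493 + 6.73664) = 1/12.37157 = 0.080830

Final: 0.080830


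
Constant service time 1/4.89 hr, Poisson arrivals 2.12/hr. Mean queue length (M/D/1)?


ρ = 2.12/4.89 = 0.4335
M/D/1: Lq = ρ²/(2(1−ρ)) = 0.1880/(2·0.5665) = 0.16590

Final: 0.16590


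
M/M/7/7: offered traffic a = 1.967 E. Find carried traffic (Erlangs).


B(7,1.967) = 0.003165 (Erlang-B)
Carried load = a(1 − B) = 1.967·(1 − 0.003165) = 1.967·0.996835 = 1.9608 E

Final: 1.9608 Erlangs


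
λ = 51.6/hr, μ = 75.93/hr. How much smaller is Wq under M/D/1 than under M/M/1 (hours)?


ρ = 51.6/75.93 = 0.6796
Wq(M/M/1) = ρ/(μ−λ) = 0.6796/24.33 = 0.02793 hr
Wq(M/D/1) = ρ/(2(μ−λ)) = 0.01397 hr
Savings = 0.02793 − 0.01397 = 0.01397 hr

Final: 0.01397 hr


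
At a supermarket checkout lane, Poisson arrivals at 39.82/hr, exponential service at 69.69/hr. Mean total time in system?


W = 1/(μ−λ) = 1/(69.69 − 39.82) = 1/29.87 = 0.03348 hr

Final: 0.03348 hr


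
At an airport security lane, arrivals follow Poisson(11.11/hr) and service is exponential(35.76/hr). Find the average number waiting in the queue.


ρ = 11.11/35.76 = 0.3107
Lq = ρ²/(1−ρ) = 0.09652/0.6893 = 0.1400

Final: 0.1400


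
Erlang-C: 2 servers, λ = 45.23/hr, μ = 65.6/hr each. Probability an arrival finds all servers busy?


a = λ/μ = 0.6895; ρ = a/2 = 0.3447
P₀ = 0.487275 (from M/M/c formula)
C(c,a) = [a^c/(c!(1−ρ))]·P₀ = [0.47539/(2·0.6553)]·0.487275
= 0.36275·0.487275 = 0.176757

Final: 0.176757


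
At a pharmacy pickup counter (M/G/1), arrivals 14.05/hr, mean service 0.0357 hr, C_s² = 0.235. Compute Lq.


ρ = λ·E[S] = 14.05·0.0357 = 0.5016
Lq = ρ²(1+C_s²)/(2(1−ρ)) = 0.2516·(1+0.235)/(2·0.4984)
= 0.2516·1.2350/0.9968 = 0.31170

Final: 0.31170


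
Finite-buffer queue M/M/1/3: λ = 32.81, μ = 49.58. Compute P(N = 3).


ρ = λ/μ = 32.81/49.58 = 0.6618
P_K = (1−ρ)ρ^K/(1−ρ^(K+1)) = (0.3382·0.289800)/(1 − 0.191778)
= 0.098022/0.808222 = 0.121282

Final: 0.121282


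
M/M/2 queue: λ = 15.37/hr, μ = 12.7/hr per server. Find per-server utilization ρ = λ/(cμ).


ρ = λ/(cμ) = 15.37/(2·12.7) = 15.37/25.40 = 0.6051

Final: 0.6051


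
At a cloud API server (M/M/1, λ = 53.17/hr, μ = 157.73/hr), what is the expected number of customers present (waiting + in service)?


ρ = λ/μ = 53.17/157.73 = 0.3371
L = ρ/(1−ρ) = 0.3371/(1 − 0.3371) = 0.3371/0.6629 = 0.5085

Final: 0.5085


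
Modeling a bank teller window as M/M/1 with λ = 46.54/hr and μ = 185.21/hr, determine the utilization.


ρ = λ/μ = 46.54/185.21 = 0.2513

Final: 0.2513


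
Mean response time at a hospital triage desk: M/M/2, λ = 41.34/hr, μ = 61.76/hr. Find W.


a = 0.6694; ρ = 0.3347; P₀ = 0.498484
Lq = P₀·a^c·ρ/(c!(1−ρ)²) = 0.08444
Wq = Lq/λ = 0.08444/41.34 = 0.002042 hr
W = Wq + 1/μ = 0.002042 + 0.01619 = 0.01823 hr

Final: 0.01823 hr


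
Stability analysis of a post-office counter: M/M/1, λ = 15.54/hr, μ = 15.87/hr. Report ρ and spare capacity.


Total capacity cμ = 1·15.87 = 15.87/hr
ρ = λ/(cμ) = 15.54/15.87 = 0.9792
Stable ⇔ ρ < 1: YES
Spare capacity = cμ − λ = 15.87 − 15.54 = 0.33/hr

Final: ρ = 0.9792; stable; margin = 0.33/hr


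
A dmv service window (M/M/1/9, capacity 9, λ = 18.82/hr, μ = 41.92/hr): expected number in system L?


ρ = 18.82/41.92 = 0.4490
L = ρ[1 − (K+1)ρ^K + Kρ^(K+1)] / [(1−ρ)(1−ρ^(K+1))]
Numerator: 0.4490·(1 − 10·0.0007409 + 9·0.0003326) = 0.446968
Denominator: (0.5510)·(0.999667) = 0.550866
L = 0.446968/0.550866 = 0.8114

Final: 0.8114


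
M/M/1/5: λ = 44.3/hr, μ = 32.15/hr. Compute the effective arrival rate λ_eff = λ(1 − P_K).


ρ = 1.3779; P_K = (1−ρ)ρ^5/(1−ρ^6) = 0.321194
λ_eff = λ(1 − P_K) = 44.3·(1 − 0.321194) = 44.3·0.678806 = 30.0711 /hr

Final: 30.0711 /hr


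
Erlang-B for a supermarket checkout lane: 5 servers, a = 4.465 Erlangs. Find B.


B(c,a) = (a^c/c!) / Σ_{k=0}^{c} a^k/k!
a^5/5! = 14.788566
Σ terms (k=0..5): 1.00000 + 4.46500 + 9.96811 + 14.83587 + 16.56054 + 14.78857 = 61.618097
B = 14.788566/61.618097 = 0.240004

Final: 0.240004


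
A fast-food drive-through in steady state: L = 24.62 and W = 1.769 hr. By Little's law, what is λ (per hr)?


λ = L/W = 24.62/1.769 = 13.9175 /hr

Final: 13.9175 /hr


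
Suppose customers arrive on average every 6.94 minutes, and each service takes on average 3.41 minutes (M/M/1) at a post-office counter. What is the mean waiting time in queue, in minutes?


λ = 60/6.94 = 8.6455 /hr
μ = 60/3.41 = 17.5953 /hr
ρ = λ/μ = 8.6455/17.5953 = 0.4914
Wq = ρ/(μ−λ) = 0.4914/(17.5953−8.6455) = 0.05490 hr
In minutes: 0.05490·60 = 3.294 min

Final: 3.294 min


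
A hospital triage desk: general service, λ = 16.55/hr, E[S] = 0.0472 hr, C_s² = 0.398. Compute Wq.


ρ = λ·E[S] = 16.55·0.0472 = 0.7812
E[S²] = E[S]²(1+C_s²) = 0.0472²·(1+0.398) = 0.003115
Wq = λ·E[S²]/(2(1−ρ)) = 16.55·0.003115/(2·0.2188) = 0.11777 hr

Final: 0.11777 hr


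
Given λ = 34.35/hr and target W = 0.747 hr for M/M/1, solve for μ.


W = 1/(μ−λ) ⇒ μ − λ = 1/W = 1/0.747 = 1.3387
μ = λ + 1/W = 34.35 + 1.3387 = 35.6887 per hr

Final: 35.6887 /hr


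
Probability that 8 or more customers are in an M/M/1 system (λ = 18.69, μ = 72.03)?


ρ = 18.69/72.03 = 0.2595
P(N ≥ n) = ρ^n = 0.2595^8 = 0.00002055

Final: 0.00002055


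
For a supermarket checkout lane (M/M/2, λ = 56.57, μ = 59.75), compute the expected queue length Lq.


a = λ/μ = 0.9468; ρ = a/2 = 0.4734
P₀ = 0.357415
Lq = P₀·a^c·ρ / (c!·(1−ρ)²) = 0.357415·0.89639·0.4734/(2·0.27732)
= 0.27345

Final: 0.27345


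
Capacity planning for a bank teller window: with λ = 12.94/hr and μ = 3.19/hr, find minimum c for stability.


Stability requires cμ > λ ⇔ c > λ/μ.
λ/μ = 12.94/3.19 = 4.0564
Minimum integer c = ⌊4.0564⌋ + 1 = 5
Check: 5·3.19 = 15.95 > 12.94, while 4·3.19 = 12.76 ≤ 12.94

Final: 5 servers


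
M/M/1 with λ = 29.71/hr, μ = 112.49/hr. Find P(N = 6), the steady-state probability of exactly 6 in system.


ρ = 29.71/112.49 = 0.2641
P_n = (1−ρ)·ρ^n = (1 − 0.2641)·0.2641^6 = 0.7359·0.0003394 = 0.0002498

Final: 0.0002498


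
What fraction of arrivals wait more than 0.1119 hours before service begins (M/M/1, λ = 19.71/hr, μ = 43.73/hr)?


ρ = 19.71/43.73 = 0.4507
P(Wq > t) = ρ·e^{−(μ−λ)t} = 0.4507·e^{−2.6878}
= 0.4507·0.068028 = 0.030662

Final: 0.030662


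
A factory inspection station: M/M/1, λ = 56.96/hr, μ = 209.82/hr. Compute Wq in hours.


ρ = 56.96/209.82 = 0.2715
Wq = ρ/(μ−λ) = 0.2715/(209.82 − 56.96) = 0.2715/152.86 = 0.001776 hr

Final: 0.001776 hr


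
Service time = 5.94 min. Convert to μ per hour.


μ = 1/(service time) in consistent units.
1 hour = 60 min, so μ = 60/5.94 = 10.1010 per hour

Final: 10.1010 /hr


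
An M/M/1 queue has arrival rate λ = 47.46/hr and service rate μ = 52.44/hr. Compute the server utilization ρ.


ρ = λ/μ = 47.46/52.44 = 0.9050

Final: 0.9050


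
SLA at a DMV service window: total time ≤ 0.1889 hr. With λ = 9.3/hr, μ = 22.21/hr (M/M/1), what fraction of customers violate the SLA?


W ~ Exponential(μ−λ) for M/M/1.
μ − λ = 22.21 − 9.3 = 12.9100
P(W > t) = e^{−(μ−λ)t} = e^{−2.4387} = 0.087274

Final: 0.087274


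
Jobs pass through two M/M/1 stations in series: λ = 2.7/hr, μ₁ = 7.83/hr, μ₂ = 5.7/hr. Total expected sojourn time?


Each node sees arrival rate λ = 2.7/hr (tandem ⇒ throughput preserved).
W₁ = 1/(μ₁−λ) = 1/(7.83−2.7) = 0.19493 hr
W₂ = 1/(μ₂−λ) = 1/(5.7−2.7) = 0.33333 hr
W_total = W₁ + W₂ = 0.19493 + 0.33333 = 0.52827 hr

Final: 0.52827 hr


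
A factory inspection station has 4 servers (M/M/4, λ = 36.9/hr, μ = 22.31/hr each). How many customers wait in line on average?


a = λ/μ = 1.6540; ρ = a/4 = 0.4135
P₀ = 0.188412
Lq = P₀·a^c·ρ / (c!·(1−ρ)²) = 0.188412·7.48354·0.4135/(24·0.34399)
= 0.07062

Final: 0.07062
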